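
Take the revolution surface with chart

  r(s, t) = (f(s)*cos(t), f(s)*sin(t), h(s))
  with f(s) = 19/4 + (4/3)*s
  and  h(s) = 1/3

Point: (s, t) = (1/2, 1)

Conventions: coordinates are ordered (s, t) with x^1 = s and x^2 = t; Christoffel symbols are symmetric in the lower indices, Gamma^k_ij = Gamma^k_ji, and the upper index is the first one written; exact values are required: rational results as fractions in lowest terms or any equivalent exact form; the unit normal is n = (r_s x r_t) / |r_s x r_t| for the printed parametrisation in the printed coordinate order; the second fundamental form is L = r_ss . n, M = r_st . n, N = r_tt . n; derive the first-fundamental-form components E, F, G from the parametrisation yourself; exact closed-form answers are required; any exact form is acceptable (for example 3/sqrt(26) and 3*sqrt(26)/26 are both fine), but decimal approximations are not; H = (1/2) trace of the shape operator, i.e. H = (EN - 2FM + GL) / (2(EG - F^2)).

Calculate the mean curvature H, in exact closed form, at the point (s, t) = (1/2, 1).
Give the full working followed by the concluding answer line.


f = 65/12, f' = 4/3, f'' = 0, h' = 0, h'' = 0
E = 16/9, F = 0, G = 4225/144; answer radicand W^2 = 16/9
unnormalised second-form numerators: l = 0, m = 0, n = 0; L = l/sqrt(16/9), and similarly M = m/sqrt(W^2), N = n/sqrt(W^2)
H = (E*n - 2*F*m + G*l) / (2*(EG - F^2)*sqrt(W^2)); E*n - 2*F*m + G*l = 0, EG - F^2 = 4225/81, so H = (0)/sqrt(16/9)

Answer: H = 0


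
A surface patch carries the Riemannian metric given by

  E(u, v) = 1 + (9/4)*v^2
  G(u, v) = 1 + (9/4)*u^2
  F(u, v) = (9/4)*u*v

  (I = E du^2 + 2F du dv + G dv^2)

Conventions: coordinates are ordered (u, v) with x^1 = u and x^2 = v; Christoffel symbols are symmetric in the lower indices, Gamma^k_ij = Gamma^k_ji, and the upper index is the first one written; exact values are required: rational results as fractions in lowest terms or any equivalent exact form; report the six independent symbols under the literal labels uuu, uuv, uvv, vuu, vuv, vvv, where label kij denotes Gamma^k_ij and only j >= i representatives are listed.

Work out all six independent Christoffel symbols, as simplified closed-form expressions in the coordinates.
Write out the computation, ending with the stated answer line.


E = 1 + (9/4)*v^2; F = (9/4)*u*v; G = 1 + (9/4)*u^2
Gamma^k_ij = (1/2) g^{kl} (d_i g_jl + d_j g_il - d_l g_ij), with g^inv = (1/(EG-F^2)) [[G, -F], [-F, E]]
first partials: E_u = 0, E_v = (9/2)*v, F_u = (9/4)*v, F_v = (9/4)*u, G_u = (9/2)*u, G_v = 0
D = EG - F^2 = 1 + (9/4)*v^2 + (9/4)*u^2
expanded: Gamma^u_uu = (G E_u - 2F F_u + F E_v)/(2D), Gamma^u_uv = (G E_v - F G_u)/(2D), Gamma^u_vv = (2G F_v - G G_u - F G_v)/(2D), Gamma^v_uu = (2E F_u - E E_v - F E_u)/(2D), Gamma^v_uv = (E G_u - F E_v)/(2D), Gamma^v_vv = (E G_v - 2F F_v + F G_u)/(2D); substitute and cancel common factors

Answer: Gamma_uuu = 0, Gamma_uuv = 9*v/(9*u^2 + 9*v^2 + 4), Gamma_uvv = 0, Gamma_vuu = 0, Gamma_vuv = 9*u/(9*u^2 + 9*v^2 + 4), Gamma_vvv = 0


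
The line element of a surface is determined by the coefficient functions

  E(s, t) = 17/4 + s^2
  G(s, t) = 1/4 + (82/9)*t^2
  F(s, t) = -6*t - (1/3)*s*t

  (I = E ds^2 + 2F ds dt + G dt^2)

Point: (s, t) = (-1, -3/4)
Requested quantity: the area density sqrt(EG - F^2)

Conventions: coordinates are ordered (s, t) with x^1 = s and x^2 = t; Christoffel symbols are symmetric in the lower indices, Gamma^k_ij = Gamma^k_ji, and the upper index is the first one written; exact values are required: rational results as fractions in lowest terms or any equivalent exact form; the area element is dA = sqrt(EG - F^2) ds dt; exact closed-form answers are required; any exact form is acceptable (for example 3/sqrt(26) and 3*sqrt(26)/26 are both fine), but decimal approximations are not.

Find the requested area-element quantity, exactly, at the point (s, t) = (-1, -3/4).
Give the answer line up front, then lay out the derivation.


Answer: sqrt(EG - F^2) = 5*sqrt(26)/8

E = 21/4, F = 17/4, G = 43/8; EG - F^2 = 325/32


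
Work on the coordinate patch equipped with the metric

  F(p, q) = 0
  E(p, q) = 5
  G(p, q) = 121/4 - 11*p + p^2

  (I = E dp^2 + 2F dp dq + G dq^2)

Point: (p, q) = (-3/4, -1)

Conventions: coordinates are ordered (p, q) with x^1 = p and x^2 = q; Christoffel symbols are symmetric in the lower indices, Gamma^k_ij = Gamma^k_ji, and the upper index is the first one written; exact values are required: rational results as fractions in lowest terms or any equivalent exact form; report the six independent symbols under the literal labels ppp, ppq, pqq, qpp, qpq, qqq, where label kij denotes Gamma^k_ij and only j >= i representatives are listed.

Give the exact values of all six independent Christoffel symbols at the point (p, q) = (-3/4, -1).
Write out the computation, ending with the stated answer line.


E = 5, F = 0, G = 625/16 at the point
E_p = 0, E_q = 0, F_p = 0, F_q = 0, G_p = -25/2, G_q = 0
EG - F^2 = 3125/16;  g^inv = (16/3125) * [[625/16, 0], [0, 5]]
first-kind symbols [ij,l] = (1/2)(d_i g_jl + d_j g_il - d_l g_ij): [pp,p] = E_p/2 = 0, [pp,q] = F_p - E_q/2 = 0, [pq,p] = E_q/2 = 0, [pq,q] = G_p/2 = -25/4, [qq,p] = F_q - G_p/2 = 25/4, [qq,q] = G_q/2 = 0
Gamma^p_ij = (G*[ij,p] - F*[ij,q])/(EG - F^2), Gamma^q_ij = (E*[ij,q] - F*[ij,p])/(EG - F^2)

Answer: Gamma_ppp = 0, Gamma_ppq = 0, Gamma_pqq = 5/4, Gamma_qpp = 0, Gamma_qpq = -4/25, Gamma_qqq = 0


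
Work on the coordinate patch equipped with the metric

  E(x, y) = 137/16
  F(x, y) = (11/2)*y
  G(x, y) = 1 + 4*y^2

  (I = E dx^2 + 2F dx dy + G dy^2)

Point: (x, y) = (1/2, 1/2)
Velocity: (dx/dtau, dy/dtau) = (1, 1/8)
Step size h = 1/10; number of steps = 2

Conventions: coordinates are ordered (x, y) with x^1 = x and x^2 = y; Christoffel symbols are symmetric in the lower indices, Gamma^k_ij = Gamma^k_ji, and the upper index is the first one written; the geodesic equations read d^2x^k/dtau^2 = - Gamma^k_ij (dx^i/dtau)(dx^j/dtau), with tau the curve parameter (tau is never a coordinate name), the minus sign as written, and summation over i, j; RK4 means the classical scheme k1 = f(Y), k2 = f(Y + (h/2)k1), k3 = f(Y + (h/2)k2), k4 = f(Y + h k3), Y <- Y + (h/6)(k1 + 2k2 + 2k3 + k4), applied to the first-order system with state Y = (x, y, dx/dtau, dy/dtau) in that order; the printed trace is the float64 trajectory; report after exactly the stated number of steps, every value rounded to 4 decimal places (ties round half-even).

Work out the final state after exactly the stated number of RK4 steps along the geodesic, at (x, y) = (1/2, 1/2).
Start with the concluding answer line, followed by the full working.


Answer: x = 0.6998, y = 0.5249, dx/dtau = 0.9982, dy/dtau = 0.1243

f(Y) = (dx/dtau, dy/dtau, -Gamma^x_ij Y'^i Y'^j, -Gamma^y_ij Y'^i Y'^j) with the Gammas evaluated at the stage position; h = 0.100000; intermediate values shown to 6 dp
step 0: x = 0.5000, y = 0.5000, dx/dtau = 1.0000, dy/dtau = 0.1250
step 1:
  k1: at (x, y) = (0.500000, 0.500000), (dx/dtau, dy/dtau) = (1.000000, 0.125000); Gamma_xxx = 0.000000, Gamma_xxy = 0.000000, Gamma_xyy = 0.575163, Gamma_yxx = 0.000000, Gamma_yxy = 0.000000, Gamma_yyy = 0.209150; k1 = (1.000000, 0.125000, -0.008987, -0.003268)
  k2: at (x, y) = (0.550000, 0.506250), (dx/dtau, dy/dtau) = (0.999551, 0.124837); Gamma_xxx = 0.000000, Gamma_xxy = 0.000000, Gamma_xyy = 0.573654, Gamma_yxx = 0.000000, Gamma_yxy = 0.000000, Gamma_yyy = 0.211209; k2 = (0.999551, 0.124837, -0.008940, -0.003292)
  k3: at (x, y) = (0.549978, 0.506242), (dx/dtau, dy/dtau) = (0.999553, 0.124835); Gamma_xxx = 0.000000, Gamma_xxy = 0.000000, Gamma_xyy = 0.573656, Gamma_yxx = 0.000000, Gamma_yxy = 0.000000, Gamma_yyy = 0.211206; k3 = (0.999553, 0.124835, -0.008940, -0.003291)
  k4: at (x, y) = (0.599955, 0.512484), (dx/dtau, dy/dtau) = (0.999106, 0.124671); Gamma_xxx = 0.000000, Gamma_xxy = 0.000000, Gamma_xyy = 0.572138, Gamma_yxx = 0.000000, Gamma_yxy = 0.000000, Gamma_yyy = 0.213245; k4 = (0.999106, 0.124671, -0.008893, -0.003314)
  Y <- Y + (h/6)(k1 + 2k2 + 2k3 + k4): x = 0.6000, y = 0.5125, dx/dtau = 0.9991, dy/dtau = 0.1247
step 2:
  k1: at (x, y) = (0.599955, 0.512484), (dx/dtau, dy/dtau) = (0.999106, 0.124671); Gamma_xxx = 0.000000, Gamma_xxy = 0.000000, Gamma_xyy = 0.572138, Gamma_yxx = 0.000000, Gamma_yxy = 0.000000, Gamma_yyy = 0.213245; k1 = (0.999106, 0.124671, -0.008893, -0.003314)
  k2: at (x, y) = (0.649911, 0.518717), (dx/dtau, dy/dtau) = (0.998661, 0.124505); Gamma_xxx = 0.000000, Gamma_xxy = 0.000000, Gamma_xyy = 0.570612, Gamma_yxx = 0.000000, Gamma_yxy = 0.000000, Gamma_yyy = 0.215263; k2 = (0.998661, 0.124505, -0.008845, -0.003337)
  k3: at (x, y) = (0.649888, 0.518709), (dx/dtau, dy/dtau) = (0.998664, 0.124504); Gamma_xxx = 0.000000, Gamma_xxy = 0.000000, Gamma_xyy = 0.570614, Gamma_yxx = 0.000000, Gamma_yxy = 0.000000, Gamma_yyy = 0.215260; k3 = (0.998664, 0.124504, -0.008845, -0.003337)
  k4: at (x, y) = (0.699822, 0.524934), (dx/dtau, dy/dtau) = (0.998221, 0.124337); Gamma_xxx = 0.000000, Gamma_xxy = 0.000000, Gamma_xyy = 0.569080, Gamma_yxx = 0.000000, Gamma_yxy = 0.000000, Gamma_yyy = 0.217258; k4 = (0.998221, 0.124337, -0.008798, -0.003359)
  Y <- Y + (h/6)(k1 + 2k2 + 2k3 + k4): x = 0.6998, y = 0.5249, dx/dtau = 0.9982, dy/dtau = 0.1243


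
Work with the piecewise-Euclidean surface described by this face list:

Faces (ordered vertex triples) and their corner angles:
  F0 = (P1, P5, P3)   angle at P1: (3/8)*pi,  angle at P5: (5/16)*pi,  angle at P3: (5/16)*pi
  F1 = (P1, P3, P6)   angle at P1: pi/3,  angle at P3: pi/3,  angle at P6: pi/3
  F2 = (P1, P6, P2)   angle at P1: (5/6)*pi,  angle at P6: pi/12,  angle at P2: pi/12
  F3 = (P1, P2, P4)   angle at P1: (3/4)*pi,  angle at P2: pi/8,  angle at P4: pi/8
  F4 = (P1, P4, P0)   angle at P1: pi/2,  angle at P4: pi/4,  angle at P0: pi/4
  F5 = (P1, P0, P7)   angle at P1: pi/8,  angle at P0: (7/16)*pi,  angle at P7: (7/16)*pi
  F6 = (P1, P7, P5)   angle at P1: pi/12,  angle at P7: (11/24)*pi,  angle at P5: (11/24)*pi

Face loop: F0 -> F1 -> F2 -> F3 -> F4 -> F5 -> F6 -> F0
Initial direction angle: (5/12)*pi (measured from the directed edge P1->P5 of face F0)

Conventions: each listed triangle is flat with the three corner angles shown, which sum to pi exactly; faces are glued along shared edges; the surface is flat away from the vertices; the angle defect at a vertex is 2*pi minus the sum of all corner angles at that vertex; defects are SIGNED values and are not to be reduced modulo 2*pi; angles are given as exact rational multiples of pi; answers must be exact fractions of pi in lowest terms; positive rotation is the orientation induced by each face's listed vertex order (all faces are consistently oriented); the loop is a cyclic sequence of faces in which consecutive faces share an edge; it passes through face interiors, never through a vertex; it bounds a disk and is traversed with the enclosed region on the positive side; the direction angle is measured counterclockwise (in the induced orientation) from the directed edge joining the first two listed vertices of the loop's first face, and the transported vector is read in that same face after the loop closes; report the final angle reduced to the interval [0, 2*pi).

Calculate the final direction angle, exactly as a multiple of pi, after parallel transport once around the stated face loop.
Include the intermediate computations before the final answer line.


enclosed vertex P1: corner angles sum to 3*pi, defect = 2*pi - 3*pi = -pi
by Gauss-Bonnet the loop rotates the vector by the enclosed defect sum (positive orientation, mod 2*pi)
final angle = (5/12)*pi - pi = (17/12)*pi (mod 2*pi)

Answer: final direction angle = (17/12)*pi


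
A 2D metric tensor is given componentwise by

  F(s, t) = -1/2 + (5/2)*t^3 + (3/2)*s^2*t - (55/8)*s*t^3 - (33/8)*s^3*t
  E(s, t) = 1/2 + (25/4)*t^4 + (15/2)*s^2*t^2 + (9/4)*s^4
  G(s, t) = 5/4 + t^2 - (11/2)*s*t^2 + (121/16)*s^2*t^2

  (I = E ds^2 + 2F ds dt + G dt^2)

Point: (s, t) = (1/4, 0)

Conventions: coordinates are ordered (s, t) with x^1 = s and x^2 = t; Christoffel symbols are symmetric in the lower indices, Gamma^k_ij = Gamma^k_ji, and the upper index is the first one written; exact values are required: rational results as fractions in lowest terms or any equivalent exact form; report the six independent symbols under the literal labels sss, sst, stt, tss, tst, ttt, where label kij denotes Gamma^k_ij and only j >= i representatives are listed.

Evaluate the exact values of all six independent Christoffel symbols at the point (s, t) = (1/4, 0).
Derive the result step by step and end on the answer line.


E = 521/1024, F = -1/2, G = 5/4 at the point
E_s = 9/64, E_t = 0, F_s = 0, F_t = 15/512, G_s = 0, G_t = 0
EG - F^2 = 1581/4096;  g^inv = (4096/1581) * [[5/4, 1/2], [1/2, 521/1024]]
first-kind symbols [ij,l] = (1/2)(d_i g_jl + d_j g_il - d_l g_ij): [ss,s] = E_s/2 = 9/128, [ss,t] = F_s - E_t/2 = 0, [st,s] = E_t/2 = 0, [st,t] = G_s/2 = 0, [tt,s] = F_t - G_s/2 = 15/512, [tt,t] = G_t/2 = 0
Gamma^s_ij = (G*[ij,s] - F*[ij,t])/(EG - F^2), Gamma^t_ij = (E*[ij,t] - F*[ij,s])/(EG - F^2)

Answer: Gamma_sss = 120/527, Gamma_sst = 0, Gamma_stt = 50/527, Gamma_tss = 48/527, Gamma_tst = 0, Gamma_ttt = 20/527


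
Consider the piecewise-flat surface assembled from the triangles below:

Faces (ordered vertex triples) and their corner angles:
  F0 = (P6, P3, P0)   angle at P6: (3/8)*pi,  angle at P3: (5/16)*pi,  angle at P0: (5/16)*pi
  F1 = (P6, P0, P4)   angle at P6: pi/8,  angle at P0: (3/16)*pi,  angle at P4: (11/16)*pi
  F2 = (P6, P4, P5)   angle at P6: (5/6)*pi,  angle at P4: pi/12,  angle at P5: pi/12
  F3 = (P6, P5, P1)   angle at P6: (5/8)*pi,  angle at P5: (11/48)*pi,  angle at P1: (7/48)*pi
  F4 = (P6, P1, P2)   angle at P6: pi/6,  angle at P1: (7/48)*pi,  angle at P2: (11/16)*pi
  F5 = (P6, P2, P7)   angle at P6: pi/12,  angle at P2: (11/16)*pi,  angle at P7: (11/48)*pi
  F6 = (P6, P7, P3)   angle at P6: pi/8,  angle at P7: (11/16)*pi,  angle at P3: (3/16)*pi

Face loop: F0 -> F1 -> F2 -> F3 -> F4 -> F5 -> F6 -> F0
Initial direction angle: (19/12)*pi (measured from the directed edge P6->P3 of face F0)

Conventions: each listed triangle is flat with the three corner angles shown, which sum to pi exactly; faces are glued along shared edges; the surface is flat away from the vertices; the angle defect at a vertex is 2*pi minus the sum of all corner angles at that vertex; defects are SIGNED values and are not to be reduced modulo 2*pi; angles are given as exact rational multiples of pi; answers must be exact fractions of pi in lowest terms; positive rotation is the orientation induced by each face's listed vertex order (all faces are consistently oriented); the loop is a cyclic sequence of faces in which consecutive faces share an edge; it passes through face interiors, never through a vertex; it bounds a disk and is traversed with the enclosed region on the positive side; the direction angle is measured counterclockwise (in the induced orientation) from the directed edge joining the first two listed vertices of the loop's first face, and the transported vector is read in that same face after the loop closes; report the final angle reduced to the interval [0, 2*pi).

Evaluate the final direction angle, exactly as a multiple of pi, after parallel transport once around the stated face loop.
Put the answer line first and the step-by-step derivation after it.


Answer: final direction angle = (5/4)*pi

enclosed vertex P6: corner angles sum to (7/3)*pi, defect = 2*pi - (7/3)*pi = -pi/3
transport around the loop rotates by the sum of enclosed defects; add to the initial angle mod 2*pi
final angle = (19/12)*pi - pi/3 = (5/4)*pi (mod 2*pi)


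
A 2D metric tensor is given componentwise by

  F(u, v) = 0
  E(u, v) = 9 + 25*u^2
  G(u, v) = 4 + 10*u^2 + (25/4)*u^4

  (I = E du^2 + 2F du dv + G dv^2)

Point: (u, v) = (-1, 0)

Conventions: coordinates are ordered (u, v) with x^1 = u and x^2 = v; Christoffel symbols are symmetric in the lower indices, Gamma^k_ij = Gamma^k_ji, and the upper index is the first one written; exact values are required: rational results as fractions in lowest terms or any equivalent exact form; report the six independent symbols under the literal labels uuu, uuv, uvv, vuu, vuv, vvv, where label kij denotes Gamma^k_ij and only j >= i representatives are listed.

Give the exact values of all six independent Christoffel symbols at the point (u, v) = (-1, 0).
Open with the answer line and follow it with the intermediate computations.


Answer: Gamma_uuu = -25/34, Gamma_uuv = 0, Gamma_uvv = 45/68, Gamma_vuu = 0, Gamma_vuv = -10/9, Gamma_vvv = 0

E = 34, F = 0, G = 81/4 at the point
E_u = -50, E_v = 0, F_u = 0, F_v = 0, G_u = -45, G_v = 0
EG - F^2 = 1377/2;  g^inv = (2/1377) * [[81/4, 0], [0, 34]]
first-kind symbols [ij,l] = (1/2)(d_i g_jl + d_j g_il - d_l g_ij): [uu,u] = E_u/2 = -25, [uu,v] = F_u - E_v/2 = 0, [uv,u] = E_v/2 = 0, [uv,v] = G_u/2 = -45/2, [vv,u] = F_v - G_u/2 = 45/2, [vv,v] = G_v/2 = 0
Gamma^u_ij = (G*[ij,u] - F*[ij,v])/(EG - F^2), Gamma^v_ij = (E*[ij,v] - F*[ij,u])/(EG - F^2)


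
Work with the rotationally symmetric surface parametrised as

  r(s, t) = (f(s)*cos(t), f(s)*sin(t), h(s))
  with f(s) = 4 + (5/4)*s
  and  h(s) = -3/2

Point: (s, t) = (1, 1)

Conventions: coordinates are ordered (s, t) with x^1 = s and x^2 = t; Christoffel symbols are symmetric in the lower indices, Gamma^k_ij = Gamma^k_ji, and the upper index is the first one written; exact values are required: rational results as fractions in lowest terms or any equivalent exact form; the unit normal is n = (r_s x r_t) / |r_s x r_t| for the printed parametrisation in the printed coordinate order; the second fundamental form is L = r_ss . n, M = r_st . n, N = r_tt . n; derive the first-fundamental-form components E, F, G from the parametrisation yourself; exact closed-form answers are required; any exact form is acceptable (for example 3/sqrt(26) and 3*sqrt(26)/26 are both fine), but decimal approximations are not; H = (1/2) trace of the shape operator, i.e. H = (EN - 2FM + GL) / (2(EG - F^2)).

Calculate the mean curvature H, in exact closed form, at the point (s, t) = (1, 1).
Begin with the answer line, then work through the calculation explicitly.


Answer: H = 0

f = 21/4, f' = 5/4, f'' = 0, h' = 0, h'' = 0
E = 25/16, F = 0, G = 441/16; answer radicand W^2 = 25/16
unnormalised second-form numerators: l = 0, m = 0, n = 0; L = l/sqrt(25/16), and similarly M = m/sqrt(W^2), N = n/sqrt(W^2)
H = (E*n - 2*F*m + G*l) / (2*(EG - F^2)*sqrt(W^2)); E*n - 2*F*m + G*l = 0, EG - F^2 = 11025/256, so H = (0)/sqrt(25/16)


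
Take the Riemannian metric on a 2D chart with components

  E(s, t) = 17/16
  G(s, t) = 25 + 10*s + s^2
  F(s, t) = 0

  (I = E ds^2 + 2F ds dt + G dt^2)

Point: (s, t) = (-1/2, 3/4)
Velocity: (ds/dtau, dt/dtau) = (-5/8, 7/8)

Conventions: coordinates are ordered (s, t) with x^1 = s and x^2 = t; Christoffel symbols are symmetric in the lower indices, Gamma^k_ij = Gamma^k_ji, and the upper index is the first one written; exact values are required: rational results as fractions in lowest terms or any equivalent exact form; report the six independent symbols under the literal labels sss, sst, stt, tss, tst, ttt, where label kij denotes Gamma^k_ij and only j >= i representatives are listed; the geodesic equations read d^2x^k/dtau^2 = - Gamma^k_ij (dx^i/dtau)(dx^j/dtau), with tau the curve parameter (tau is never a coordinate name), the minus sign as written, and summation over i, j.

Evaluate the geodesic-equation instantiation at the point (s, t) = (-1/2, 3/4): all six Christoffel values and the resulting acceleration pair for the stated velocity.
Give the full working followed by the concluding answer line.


E = 17/16, F = 0, G = 81/4 at the point
E_s = 0, E_t = 0, F_s = 0, F_t = 0, G_s = 9, G_t = 0
EG - F^2 = 1377/64;  g^inv = (64/1377) * [[81/4, 0], [0, 17/16]]
first-kind symbols [ij,l] = (1/2)(d_i g_jl + d_j g_il - d_l g_ij): [ss,s] = E_s/2 = 0, [ss,t] = F_s - E_t/2 = 0, [st,s] = E_t/2 = 0, [st,t] = G_s/2 = 9/2, [tt,s] = F_t - G_s/2 = -9/2, [tt,t] = G_t/2 = 0
Gamma^s_ij = (G*[ij,s] - F*[ij,t])/(EG - F^2), Gamma^t_ij = (E*[ij,t] - F*[ij,s])/(EG - F^2)
Gamma_sss = 0, Gamma_sst = 0, Gamma_stt = -72/17, Gamma_tss = 0, Gamma_tst = 2/9, Gamma_ttt = 0
d^2s/dtau^2 = -(Gamma_sss*(-5/8)^2 + 2*Gamma_sst*(-5/8)*(7/8) + Gamma_stt*(7/8)^2) = 441/136
d^2t/dtau^2 = -(Gamma_tss*(-5/8)^2 + 2*Gamma_tst*(-5/8)*(7/8) + Gamma_ttt*(7/8)^2) = 35/144

Answer: Gamma_sss = 0, Gamma_sst = 0, Gamma_stt = -72/17, Gamma_tss = 0, Gamma_tst = 2/9, Gamma_ttt = 0; accelerations (d^2s/dtau^2, d^2t/dtau^2) = (441/136, 35/144)


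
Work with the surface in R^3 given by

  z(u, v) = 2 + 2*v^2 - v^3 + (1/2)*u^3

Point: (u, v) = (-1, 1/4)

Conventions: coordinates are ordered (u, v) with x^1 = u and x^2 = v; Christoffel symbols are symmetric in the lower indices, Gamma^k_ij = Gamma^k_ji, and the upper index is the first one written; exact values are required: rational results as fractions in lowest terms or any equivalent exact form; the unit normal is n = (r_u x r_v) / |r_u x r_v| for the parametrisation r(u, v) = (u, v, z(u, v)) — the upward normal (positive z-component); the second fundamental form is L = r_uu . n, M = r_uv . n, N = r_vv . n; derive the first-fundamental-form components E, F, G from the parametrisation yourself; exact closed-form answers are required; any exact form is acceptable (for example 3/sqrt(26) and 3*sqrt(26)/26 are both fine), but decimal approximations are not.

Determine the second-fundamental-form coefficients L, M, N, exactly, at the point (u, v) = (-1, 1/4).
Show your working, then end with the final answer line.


z_u = 3/2, z_v = 13/16, z_uu = -3, z_uv = 0, z_vv = 5/2
E = 13/4, F = 39/32, G = 425/256; answer radicand W^2 = 1001/256
unnormalised second-form numerators: l = -3, m = 0, n = 5/2; L = l/sqrt(1001/256), and similarly M = m/sqrt(W^2), N = n/sqrt(W^2)

Answer: L = -48*sqrt(1001)/1001, M = 0, N = 40*sqrt(1001)/1001


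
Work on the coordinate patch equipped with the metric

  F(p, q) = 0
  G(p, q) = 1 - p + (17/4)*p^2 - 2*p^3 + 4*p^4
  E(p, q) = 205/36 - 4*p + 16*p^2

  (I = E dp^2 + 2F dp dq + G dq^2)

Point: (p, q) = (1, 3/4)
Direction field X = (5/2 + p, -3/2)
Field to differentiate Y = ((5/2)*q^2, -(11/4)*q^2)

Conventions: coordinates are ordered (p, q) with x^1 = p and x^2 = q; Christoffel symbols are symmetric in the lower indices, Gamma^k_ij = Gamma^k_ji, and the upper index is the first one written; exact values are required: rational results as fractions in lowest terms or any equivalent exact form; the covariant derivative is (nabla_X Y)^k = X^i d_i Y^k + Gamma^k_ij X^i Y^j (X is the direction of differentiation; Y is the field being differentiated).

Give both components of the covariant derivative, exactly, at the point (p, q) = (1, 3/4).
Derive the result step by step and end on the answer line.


E = 637/36, F = 0, G = 25/4 at the point
E_p = 28, E_q = 0, F_p = 0, F_q = 0, G_p = 35/2, G_q = 0
EG - F^2 = 15925/144;  g^inv = (144/15925) * [[25/4, 0], [0, 637/36]]
first-kind symbols [ij,l] = (1/2)(d_i g_jl + d_j g_il - d_l g_ij): [pp,p] = E_p/2 = 14, [pp,q] = F_p - E_q/2 = 0, [pq,p] = E_q/2 = 0, [pq,q] = G_p/2 = 35/4, [qq,p] = F_q - G_p/2 = -35/4, [qq,q] = G_q/2 = 0
Gamma^p_ij = (G*[ij,p] - F*[ij,q])/(EG - F^2), Gamma^q_ij = (E*[ij,q] - F*[ij,p])/(EG - F^2)
Gamma_ppp = 72/91, Gamma_ppq = 0, Gamma_pqq = -45/91, Gamma_qpp = 0, Gamma_qpq = 7/5, Gamma_qqq = 0
X = (7/2, -3/2), Y = (45/32, -99/64) at the point

Answer: (nabla_X Y)^p = -33525/11648, (nabla_X Y)^q = -2781/640


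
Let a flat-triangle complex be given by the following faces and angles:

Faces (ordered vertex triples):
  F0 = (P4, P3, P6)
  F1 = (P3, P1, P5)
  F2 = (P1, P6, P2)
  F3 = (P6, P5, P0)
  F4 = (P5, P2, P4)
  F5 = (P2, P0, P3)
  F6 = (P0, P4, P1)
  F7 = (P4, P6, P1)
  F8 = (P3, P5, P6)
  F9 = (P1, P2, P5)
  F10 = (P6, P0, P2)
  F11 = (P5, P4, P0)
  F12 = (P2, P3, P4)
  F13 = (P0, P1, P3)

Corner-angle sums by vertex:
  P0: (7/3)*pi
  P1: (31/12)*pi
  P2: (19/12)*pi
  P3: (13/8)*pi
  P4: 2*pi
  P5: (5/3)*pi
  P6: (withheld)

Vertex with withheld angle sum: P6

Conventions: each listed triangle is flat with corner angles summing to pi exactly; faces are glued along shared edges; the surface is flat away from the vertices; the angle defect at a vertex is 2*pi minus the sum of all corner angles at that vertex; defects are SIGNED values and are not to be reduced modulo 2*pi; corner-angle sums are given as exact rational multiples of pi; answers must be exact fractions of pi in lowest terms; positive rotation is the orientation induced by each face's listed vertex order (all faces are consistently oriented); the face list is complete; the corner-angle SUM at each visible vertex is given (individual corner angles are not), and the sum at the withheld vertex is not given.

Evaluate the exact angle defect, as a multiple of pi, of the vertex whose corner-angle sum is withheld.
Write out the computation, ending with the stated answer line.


V = 7, E = 21, F = 14; chi = V - E + F = 0
Gauss-Bonnet: total defect = 2*pi*chi = 0; visible defects sum to (5/24)*pi

Answer: defect(P6) = (-5/24)*pi


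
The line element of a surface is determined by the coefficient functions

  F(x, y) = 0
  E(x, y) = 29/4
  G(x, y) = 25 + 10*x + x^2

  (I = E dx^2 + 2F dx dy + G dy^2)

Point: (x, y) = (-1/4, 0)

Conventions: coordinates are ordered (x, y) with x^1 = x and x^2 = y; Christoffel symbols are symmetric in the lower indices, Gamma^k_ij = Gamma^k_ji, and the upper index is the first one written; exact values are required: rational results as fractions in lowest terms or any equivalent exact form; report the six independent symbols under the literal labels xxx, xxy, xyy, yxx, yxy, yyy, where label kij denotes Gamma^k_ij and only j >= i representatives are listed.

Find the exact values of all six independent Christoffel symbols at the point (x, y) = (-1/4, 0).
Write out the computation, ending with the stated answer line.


E = 29/4, F = 0, G = 361/16 at the point
E_x = 0, E_y = 0, F_x = 0, F_y = 0, G_x = 19/2, G_y = 0
EG - F^2 = 10469/64;  g^inv = (64/10469) * [[361/16, 0], [0, 29/4]]
first-kind symbols [ij,l] = (1/2)(d_i g_jl + d_j g_il - d_l g_ij): [xx,x] = E_x/2 = 0, [xx,y] = F_x - E_y/2 = 0, [xy,x] = E_y/2 = 0, [xy,y] = G_x/2 = 19/4, [yy,x] = F_y - G_x/2 = -19/4, [yy,y] = G_y/2 = 0
Gamma^x_ij = (G*[ij,x] - F*[ij,y])/(EG - F^2), Gamma^y_ij = (E*[ij,y] - F*[ij,x])/(EG - F^2)

Answer: Gamma_xxx = 0, Gamma_xxy = 0, Gamma_xyy = -19/29, Gamma_yxx = 0, Gamma_yxy = 4/19, Gamma_yyy = 0


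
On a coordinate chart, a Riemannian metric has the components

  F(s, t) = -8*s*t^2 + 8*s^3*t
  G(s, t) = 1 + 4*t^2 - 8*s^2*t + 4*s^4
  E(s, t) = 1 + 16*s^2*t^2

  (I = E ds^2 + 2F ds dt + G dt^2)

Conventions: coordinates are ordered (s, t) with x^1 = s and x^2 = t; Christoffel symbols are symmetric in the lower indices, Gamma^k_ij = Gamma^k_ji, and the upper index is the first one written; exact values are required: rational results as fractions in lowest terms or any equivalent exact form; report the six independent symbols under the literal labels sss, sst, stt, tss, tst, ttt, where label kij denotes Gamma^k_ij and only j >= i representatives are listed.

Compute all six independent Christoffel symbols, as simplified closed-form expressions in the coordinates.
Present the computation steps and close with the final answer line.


E = 1 + 16*s^2*t^2; F = -8*s*t^2 + 8*s^3*t; G = 1 + 4*t^2 - 8*s^2*t + 4*s^4
Gamma^k_ij = (1/2) g^{kl} (d_i g_jl + d_j g_il - d_l g_ij), with g^inv = (1/(EG-F^2)) [[G, -F], [-F, E]]
first partials: E_s = 32*s*t^2, E_t = 32*s^2*t, F_s = -8*t^2 + 24*s^2*t, F_t = -16*s*t + 8*s^3, G_s = -16*s*t + 16*s^3, G_t = 8*t - 8*s^2
D = EG - F^2 = 1 + 4*t^2 - 8*s^2*t + 16*s^2*t^2 + 4*s^4
expanded: Gamma^s_ss = (G E_s - 2F F_s + F E_t)/(2D), Gamma^s_st = (G E_t - F G_s)/(2D), Gamma^s_tt = (2G F_t - G G_s - F G_t)/(2D), Gamma^t_ss = (2E F_s - E E_t - F E_s)/(2D), Gamma^t_st = (E G_s - F E_t)/(2D), Gamma^t_tt = (E G_t - 2F F_t + F G_s)/(2D); substitute and cancel common factors

Answer: Gamma_sss = 16*s*t^2/(4*s^4 + 16*s^2*t^2 - 8*s^2*t + 4*t^2 + 1), Gamma_sst = 16*s^2*t/(4*s^4 + 16*s^2*t^2 - 8*s^2*t + 4*t^2 + 1), Gamma_stt = -8*s*t/(4*s^4 + 16*s^2*t^2 - 8*s^2*t + 4*t^2 + 1), Gamma_tss = (8*s^2*t - 8*t^2)/(4*s^4 + 16*s^2*t^2 - 8*s^2*t + 4*t^2 + 1), Gamma_tst = (8*s^3 - 8*s*t)/(4*s^4 + 16*s^2*t^2 - 8*s^2*t + 4*t^2 + 1), Gamma_ttt = (-4*s^2 + 4*t)/(4*s^4 + 16*s^2*t^2 - 8*s^2*t + 4*t^2 + 1)


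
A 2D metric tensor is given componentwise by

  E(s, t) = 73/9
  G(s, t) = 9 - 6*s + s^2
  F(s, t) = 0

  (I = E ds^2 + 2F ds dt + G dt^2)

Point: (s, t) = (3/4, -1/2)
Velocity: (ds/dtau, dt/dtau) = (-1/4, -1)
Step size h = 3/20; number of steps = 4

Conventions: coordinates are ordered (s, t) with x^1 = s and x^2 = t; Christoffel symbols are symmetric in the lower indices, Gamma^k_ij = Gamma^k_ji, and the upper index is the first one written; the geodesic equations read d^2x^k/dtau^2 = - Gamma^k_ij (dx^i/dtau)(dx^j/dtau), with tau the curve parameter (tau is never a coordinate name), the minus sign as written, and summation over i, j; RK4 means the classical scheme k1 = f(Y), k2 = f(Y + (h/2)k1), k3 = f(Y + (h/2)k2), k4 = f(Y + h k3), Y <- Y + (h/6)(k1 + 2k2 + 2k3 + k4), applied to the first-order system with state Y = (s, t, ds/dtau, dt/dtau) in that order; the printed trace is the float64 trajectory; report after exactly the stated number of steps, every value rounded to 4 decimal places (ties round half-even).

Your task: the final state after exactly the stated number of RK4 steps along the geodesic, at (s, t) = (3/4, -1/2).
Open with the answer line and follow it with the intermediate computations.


Answer: s = 0.5536, t = -1.0554, ds/dtau = -0.3983, dt/dtau = -0.8459

f(Y) = (ds/dtau, dt/dtau, -Gamma^s_ij Y'^i Y'^j, -Gamma^t_ij Y'^i Y'^j) with the Gammas evaluated at the stage position; h = 0.150000; intermediate values shown to 6 dp
step 0: s = 0.7500, t = -0.5000, ds/dtau = -0.2500, dt/dtau = -1.0000
step 1:
  k1: at (s, t) = (0.750000, -0.500000), (ds/dtau, dt/dtau) = (-0.250000, -1.000000); Gamma_sss = 0.000000, Gamma_sst = 0.000000, Gamma_stt = 0.277397, Gamma_tss = 0.000000, Gamma_tst = -0.444444, Gamma_ttt = 0.000000; k1 = (-0.250000, -1.000000, -0.277397, 0.222222)
  k2: at (s, t) = (0.731250, -0.575000), (ds/dtau, dt/dtau) = (-0.270805, -0.983333); Gamma_sss = 0.000000, Gamma_sst = 0.000000, Gamma_stt = 0.279709, Gamma_tss = 0.000000, Gamma_tst = -0.440771, Gamma_ttt = 0.000000; k2 = (-0.270805, -0.983333, -0.270463, 0.234747)
  k3: at (s, t) = (0.729690, -0.573750), (ds/dtau, dt/dtau) = (-0.270285, -0.982394); Gamma_sss = 0.000000, Gamma_sst = 0.000000, Gamma_stt = 0.279901, Gamma_tss = 0.000000, Gamma_tst = -0.440468, Gamma_ttt = 0.000000; k3 = (-0.270285, -0.982394, -0.270132, 0.233912)
  k4: at (s, t) = (0.709457, -0.647359), (ds/dtau, dt/dtau) = (-0.290520, -0.964913); Gamma_sss = 0.000000, Gamma_sst = 0.000000, Gamma_stt = 0.282396, Gamma_tss = 0.000000, Gamma_tst = -0.436578, Gamma_ttt = 0.000000; k4 = (-0.290520, -0.964913, -0.262927, 0.244769)
  Y <- Y + (h/6)(k1 + 2k2 + 2k3 + k4): s = 0.7094, t = -0.6474, ds/dtau = -0.2905, dt/dtau = -0.9649
step 2:
  k1: at (s, t) = (0.709433, -0.647409), (ds/dtau, dt/dtau) = (-0.290538, -0.964892); Gamma_sss = 0.000000, Gamma_sst = 0.000000, Gamma_stt = 0.282399, Gamma_tss = 0.000000, Gamma_tst = -0.436573, Gamma_ttt = 0.000000; k1 = (-0.290538, -0.964892, -0.262918, 0.244776)
  k2: at (s, t) = (0.687642, -0.719776), (ds/dtau, dt/dtau) = (-0.310257, -0.946534); Gamma_sss = 0.000000, Gamma_sst = 0.000000, Gamma_stt = 0.285085, Gamma_tss = 0.000000, Gamma_tst = -0.432459, Gamma_ttt = 0.000000; k2 = (-0.310257, -0.946534, -0.255415, 0.253999)
  k3: at (s, t) = (0.686163, -0.718399), (ds/dtau, dt/dtau) = (-0.309694, -0.945842); Gamma_sss = 0.000000, Gamma_sst = 0.000000, Gamma_stt = 0.285268, Gamma_tss = 0.000000, Gamma_tst = -0.432183, Gamma_ttt = 0.000000; k3 = (-0.309694, -0.945842, -0.255205, 0.253191)
  k4: at (s, t) = (0.662978, -0.789286), (ds/dtau, dt/dtau) = (-0.328819, -0.926914); Gamma_sss = 0.000000, Gamma_sst = 0.000000, Gamma_stt = 0.288126, Gamma_tss = 0.000000, Gamma_tst = -0.427895, Gamma_ttt = 0.000000; k4 = (-0.328819, -0.926914, -0.247549, 0.260833)
  Y <- Y + (h/6)(k1 + 2k2 + 2k3 + k4): s = 0.6630, t = -0.7893, ds/dtau = -0.3288, dt/dtau = -0.9269
step 3:
  k1: at (s, t) = (0.662951, -0.789323), (ds/dtau, dt/dtau) = (-0.328831, -0.926893); Gamma_sss = 0.000000, Gamma_sst = 0.000000, Gamma_stt = 0.288129, Gamma_tss = 0.000000, Gamma_tst = -0.427890, Gamma_ttt = 0.000000; k1 = (-0.328831, -0.926893, -0.247540, 0.260834)
  k2: at (s, t) = (0.638289, -0.858840), (ds/dtau, dt/dtau) = (-0.347396, -0.907330); Gamma_sss = 0.000000, Gamma_sst = 0.000000, Gamma_stt = 0.291170, Gamma_tss = 0.000000, Gamma_tst = -0.423422, Gamma_ttt = 0.000000; k2 = (-0.347396, -0.907330, -0.239705, 0.266928)
  k3: at (s, t) = (0.636896, -0.857373), (ds/dtau, dt/dtau) = (-0.346808, -0.906873); Gamma_sss = 0.000000, Gamma_sst = 0.000000, Gamma_stt = 0.291342, Gamma_tss = 0.000000, Gamma_tst = -0.423172, Gamma_ttt = 0.000000; k3 = (-0.346808, -0.906873, -0.239605, 0.266185)
  k4: at (s, t) = (0.610930, -0.925354), (ds/dtau, dt/dtau) = (-0.364771, -0.886965); Gamma_sss = 0.000000, Gamma_sst = 0.000000, Gamma_stt = 0.294543, Gamma_tss = 0.000000, Gamma_tst = -0.418573, Gamma_ttt = 0.000000; k4 = (-0.364771, -0.886965, -0.231719, 0.270850)
  Y <- Y + (h/6)(k1 + 2k2 + 2k3 + k4): s = 0.6109, t = -0.9254, ds/dtau = -0.3648, dt/dtau = -0.8869
step 4:
  k1: at (s, t) = (0.610901, -0.925380), (ds/dtau, dt/dtau) = (-0.364778, -0.886945); Gamma_sss = 0.000000, Gamma_sst = 0.000000, Gamma_stt = 0.294546, Gamma_tss = 0.000000, Gamma_tst = -0.418568, Gamma_ttt = 0.000000; k1 = (-0.364778, -0.886945, -0.231711, 0.270845)
  k2: at (s, t) = (0.583542, -0.991901), (ds/dtau, dt/dtau) = (-0.382156, -0.866631); Gamma_sss = 0.000000, Gamma_sst = 0.000000, Gamma_stt = 0.297919, Gamma_tss = 0.000000, Gamma_tst = -0.413829, Gamma_ttt = 0.000000; k2 = (-0.382156, -0.866631, -0.223752, 0.274111)
  k3: at (s, t) = (0.582239, -0.990377), (ds/dtau, dt/dtau) = (-0.381559, -0.866387); Gamma_sss = 0.000000, Gamma_sst = 0.000000, Gamma_stt = 0.298080, Gamma_tss = 0.000000, Gamma_tst = -0.413606, Gamma_ttt = 0.000000; k3 = (-0.381559, -0.866387, -0.223747, 0.273458)
  k4: at (s, t) = (0.553667, -1.055338), (ds/dtau, dt/dtau) = (-0.398340, -0.845926); Gamma_sss = 0.000000, Gamma_sst = 0.000000, Gamma_stt = 0.301603, Gamma_tss = 0.000000, Gamma_tst = -0.408775, Gamma_ttt = 0.000000; k4 = (-0.398340, -0.845926, -0.215824, 0.275486)
  Y <- Y + (h/6)(k1 + 2k2 + 2k3 + k4): s = 0.5536, t = -1.0554, ds/dtau = -0.3983, dt/dtau = -0.8459


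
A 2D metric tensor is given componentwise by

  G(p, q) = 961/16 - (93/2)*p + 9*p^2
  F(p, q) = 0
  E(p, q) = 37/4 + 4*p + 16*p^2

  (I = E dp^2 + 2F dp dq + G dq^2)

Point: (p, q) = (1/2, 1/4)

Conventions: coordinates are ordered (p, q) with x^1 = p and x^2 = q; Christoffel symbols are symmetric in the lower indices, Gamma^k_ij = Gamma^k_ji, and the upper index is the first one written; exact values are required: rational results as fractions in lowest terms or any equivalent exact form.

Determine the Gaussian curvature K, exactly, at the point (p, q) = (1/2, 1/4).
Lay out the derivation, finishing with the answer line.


E = 61/4, F = 0, G = 625/16, EG - F^2 = 38125/64 at the point
E_p = 20, E_q = 0, F_p = 0, F_q = 0, G_p = -75/2, G_q = 0
E_qq = 0, F_pq = 0, G_pp = 18
K follows from Brioschi's formula, (det M1 - det M2)/(EG - F^2)^2.
M1 = [[-E_qq/2 + F_pq - G_pp/2, E_p/2, F_p - E_q/2], [F_q - G_p/2, E, F], [G_q/2, F, G]] = [[-9, 10, 0], [75/4, 61/4, 0], [0, 0, 625/16]]; det M1 = -811875/64
M2 = [[0, E_q/2, G_p/2], [E_q/2, E, F], [G_p/2, F, G]] = [[0, 0, -75/4], [0, 61/4, 0], [-75/4, 0, 625/16]]; det M2 = -343125/64
det M1 - det M2 = -234375/32; K = -234375/32 / (38125/64)^2 = -384/18605

Answer: K = -384/18605


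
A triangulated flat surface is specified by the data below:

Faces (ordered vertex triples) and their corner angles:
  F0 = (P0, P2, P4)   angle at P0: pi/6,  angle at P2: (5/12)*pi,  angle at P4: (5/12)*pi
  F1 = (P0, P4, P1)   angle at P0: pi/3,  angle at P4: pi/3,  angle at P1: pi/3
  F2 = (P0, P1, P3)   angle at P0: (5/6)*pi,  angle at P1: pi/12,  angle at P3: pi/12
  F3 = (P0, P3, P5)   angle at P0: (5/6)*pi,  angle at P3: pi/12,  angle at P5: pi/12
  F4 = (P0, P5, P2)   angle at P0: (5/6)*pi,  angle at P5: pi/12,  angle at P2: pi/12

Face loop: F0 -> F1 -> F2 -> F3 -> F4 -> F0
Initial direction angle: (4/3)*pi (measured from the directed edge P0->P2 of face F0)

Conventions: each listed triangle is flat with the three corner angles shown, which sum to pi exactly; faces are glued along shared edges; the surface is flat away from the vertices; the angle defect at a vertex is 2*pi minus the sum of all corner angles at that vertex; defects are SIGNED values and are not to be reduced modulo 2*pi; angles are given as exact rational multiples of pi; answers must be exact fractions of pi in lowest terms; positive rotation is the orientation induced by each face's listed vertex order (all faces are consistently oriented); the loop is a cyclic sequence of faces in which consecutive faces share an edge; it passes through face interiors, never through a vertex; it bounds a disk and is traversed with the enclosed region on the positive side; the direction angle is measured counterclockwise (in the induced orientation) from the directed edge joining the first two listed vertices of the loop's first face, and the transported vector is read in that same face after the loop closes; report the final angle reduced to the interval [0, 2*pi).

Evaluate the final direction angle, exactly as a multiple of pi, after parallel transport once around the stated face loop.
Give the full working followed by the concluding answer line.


enclosed vertex P0: corner angles sum to 3*pi, defect = 2*pi - 3*pi = -pi
holonomy = initial angle + sum of enclosed defects (mod 2*pi), positive in the induced orientation
final angle = (4/3)*pi - pi = pi/3 (mod 2*pi)

Answer: final direction angle = pi/3


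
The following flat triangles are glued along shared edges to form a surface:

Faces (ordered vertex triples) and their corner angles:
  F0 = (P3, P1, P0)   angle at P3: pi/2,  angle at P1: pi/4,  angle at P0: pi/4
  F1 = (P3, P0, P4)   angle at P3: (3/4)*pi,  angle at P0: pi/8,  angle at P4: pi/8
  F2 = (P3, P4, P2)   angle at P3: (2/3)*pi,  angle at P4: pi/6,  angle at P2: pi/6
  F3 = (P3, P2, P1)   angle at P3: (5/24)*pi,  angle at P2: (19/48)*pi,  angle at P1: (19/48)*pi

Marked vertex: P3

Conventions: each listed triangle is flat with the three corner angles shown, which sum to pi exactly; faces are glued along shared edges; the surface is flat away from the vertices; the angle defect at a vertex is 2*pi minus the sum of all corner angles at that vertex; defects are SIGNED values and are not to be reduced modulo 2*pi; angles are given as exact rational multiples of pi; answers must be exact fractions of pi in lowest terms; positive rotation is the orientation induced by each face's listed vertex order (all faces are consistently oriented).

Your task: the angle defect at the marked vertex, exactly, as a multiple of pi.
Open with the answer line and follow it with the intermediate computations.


Answer: defect(P3) = -pi/8

Sum of corner angles at P3: (17/8)*pi
defect = 2*pi - (17/8)*pi


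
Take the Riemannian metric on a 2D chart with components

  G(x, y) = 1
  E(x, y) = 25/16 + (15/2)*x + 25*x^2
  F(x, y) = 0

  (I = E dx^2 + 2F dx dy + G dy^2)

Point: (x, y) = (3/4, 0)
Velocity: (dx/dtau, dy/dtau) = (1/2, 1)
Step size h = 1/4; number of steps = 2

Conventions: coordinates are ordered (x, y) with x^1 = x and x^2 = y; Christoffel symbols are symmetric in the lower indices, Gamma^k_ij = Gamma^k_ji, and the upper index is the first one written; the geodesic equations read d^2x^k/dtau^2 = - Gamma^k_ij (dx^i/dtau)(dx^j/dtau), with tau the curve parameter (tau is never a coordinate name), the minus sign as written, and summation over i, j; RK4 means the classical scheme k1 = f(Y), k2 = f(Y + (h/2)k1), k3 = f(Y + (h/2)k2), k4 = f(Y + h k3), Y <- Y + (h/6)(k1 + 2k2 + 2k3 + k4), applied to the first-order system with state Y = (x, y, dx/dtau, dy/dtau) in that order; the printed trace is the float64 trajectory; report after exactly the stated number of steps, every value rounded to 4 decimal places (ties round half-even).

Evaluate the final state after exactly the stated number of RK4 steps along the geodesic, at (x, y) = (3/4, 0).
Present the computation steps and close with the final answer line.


f(Y) = (dx/dtau, dy/dtau, -Gamma^x_ij Y'^i Y'^j, -Gamma^y_ij Y'^i Y'^j) with the Gammas evaluated at the stage position; h = 0.250000; intermediate values shown to 6 dp
step 0: x = 0.7500, y = 0.0000, dx/dtau = 0.5000, dy/dtau = 1.0000
step 1:
  k1: at (x, y) = (0.750000, 0.000000), (dx/dtau, dy/dtau) = (0.500000, 1.000000); Gamma_xxx = 1.058824, Gamma_xxy = 0.000000, Gamma_xyy = 0.000000, Gamma_yxx = 0.000000, Gamma_yxy = 0.000000, Gamma_yyy = 0.000000; k1 = (0.500000, 1.000000, -0.264706, 0.000000)
  k2: at (x, y) = (0.812500, 0.125000), (dx/dtau, dy/dtau) = (0.466912, 1.000000); Gamma_xxx = 0.995958, Gamma_xxy = 0.000000, Gamma_xyy = 0.000000, Gamma_yxx = 0.000000, Gamma_yxy = 0.000000, Gamma_yyy = 0.000000; k2 = (0.466912, 1.000000, -0.217125, 0.000000)
  k3: at (x, y) = (0.808364, 0.125000), (dx/dtau, dy/dtau) = (0.472859, 1.000000); Gamma_xxx = 0.999898, Gamma_xxy = 0.000000, Gamma_xyy = 0.000000, Gamma_yxx = 0.000000, Gamma_yxy = 0.000000, Gamma_yyy = 0.000000; k3 = (0.472859, 1.000000, -0.223573, 0.000000)
  k4: at (x, y) = (0.868215, 0.250000), (dx/dtau, dy/dtau) = (0.444107, 1.000000); Gamma_xxx = 0.945627, Gamma_xxy = 0.000000, Gamma_xyy = 0.000000, Gamma_yxx = 0.000000, Gamma_yxy = 0.000000, Gamma_yyy = 0.000000; k4 = (0.444107, 1.000000, -0.186507, 0.000000)
  Y <- Y + (h/6)(k1 + 2k2 + 2k3 + k4): x = 0.8677, y = 0.2500, dx/dtau = 0.4445, dy/dtau = 1.0000
step 2:
  k1: at (x, y) = (0.867652, 0.250000), (dx/dtau, dy/dtau) = (0.444475, 1.000000); Gamma_xxx = 0.946111, Gamma_xxy = 0.000000, Gamma_xyy = 0.000000, Gamma_yxx = 0.000000, Gamma_yxy = 0.000000, Gamma_yyy = 0.000000; k1 = (0.444475, 1.000000, -0.186912, 0.000000)
  k2: at (x, y) = (0.923211, 0.375000), (dx/dtau, dy/dtau) = (0.421111, 1.000000); Gamma_xxx = 0.900509, Gamma_xxy = 0.000000, Gamma_xyy = 0.000000, Gamma_yxx = 0.000000, Gamma_yxy = 0.000000, Gamma_yyy = 0.000000; k2 = (0.421111, 1.000000, -0.159691, 0.000000)
  k3: at (x, y) = (0.920291, 0.375000), (dx/dtau, dy/dtau) = (0.424513, 1.000000); Gamma_xxx = 0.902801, Gamma_xxy = 0.000000, Gamma_xyy = 0.000000, Gamma_yxx = 0.000000, Gamma_yxy = 0.000000, Gamma_yyy = 0.000000; k3 = (0.424513, 1.000000, -0.162695, 0.000000)
  k4: at (x, y) = (0.973780, 0.500000), (dx/dtau, dy/dtau) = (0.403801, 1.000000); Gamma_xxx = 0.862534, Gamma_xxy = 0.000000, Gamma_xyy = 0.000000, Gamma_yxx = 0.000000, Gamma_yxy = 0.000000, Gamma_yyy = 0.000000; k4 = (0.403801, 1.000000, -0.140641, 0.000000)
  Y <- Y + (h/6)(k1 + 2k2 + 2k3 + k4): x = 0.9735, y = 0.5000, dx/dtau = 0.4040, dy/dtau = 1.0000

Answer: x = 0.9735, y = 0.5000, dx/dtau = 0.4040, dy/dtau = 1.0000
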